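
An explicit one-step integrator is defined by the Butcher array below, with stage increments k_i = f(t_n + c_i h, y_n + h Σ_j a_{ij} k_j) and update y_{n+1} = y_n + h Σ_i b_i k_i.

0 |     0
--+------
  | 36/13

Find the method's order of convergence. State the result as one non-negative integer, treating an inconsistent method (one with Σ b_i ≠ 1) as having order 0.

0

b = (36/13)
c = (0)
Σ b_i: 36/13·1 = 36/13 ≠ 1 ⇒ order 0.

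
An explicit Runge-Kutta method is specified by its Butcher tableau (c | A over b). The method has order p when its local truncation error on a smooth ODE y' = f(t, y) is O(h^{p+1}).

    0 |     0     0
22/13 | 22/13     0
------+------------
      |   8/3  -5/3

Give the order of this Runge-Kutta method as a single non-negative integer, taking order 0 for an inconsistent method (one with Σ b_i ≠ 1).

b = (8/3, -5/3)
c = (0, 22/13)
Σ b_i: 8/3·1 + (-5/3)·1 = 1 ✓
b·c: (-5/3)·22/13 = -110/39 ≠ 1/2 ⇒ order 1.

1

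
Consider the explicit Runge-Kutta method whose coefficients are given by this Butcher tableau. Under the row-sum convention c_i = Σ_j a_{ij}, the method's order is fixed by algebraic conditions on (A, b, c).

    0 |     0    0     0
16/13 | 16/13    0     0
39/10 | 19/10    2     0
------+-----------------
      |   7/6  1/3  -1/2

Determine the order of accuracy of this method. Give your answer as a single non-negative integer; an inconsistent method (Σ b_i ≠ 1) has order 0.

b = (7/6, 1/3, -1/2)
c = (0, 16/13, 39/10)
Ac = (0, 0, 32/13)
Σ b_i: 7/6·1 + 1/3·1 + (-1/2)·1 = 1 ✓
b·c: 1/3·16/13 + (-1/2)·39/10 = -1201/780 ≠ 1/2 ⇒ order 1.

1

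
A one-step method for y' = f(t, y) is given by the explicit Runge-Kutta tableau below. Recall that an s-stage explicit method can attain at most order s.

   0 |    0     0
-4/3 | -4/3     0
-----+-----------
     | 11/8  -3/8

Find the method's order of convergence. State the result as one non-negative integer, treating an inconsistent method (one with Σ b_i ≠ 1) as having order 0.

2

b = (11/8, -3/8)
c = (0, -4/3)
Σ b_i: 11/8·1 + (-3/8)·1 = 1 ✓
b·c: (-3/8)·(-4/3) = 1/2 ✓; 2 stages ⇒ order 2.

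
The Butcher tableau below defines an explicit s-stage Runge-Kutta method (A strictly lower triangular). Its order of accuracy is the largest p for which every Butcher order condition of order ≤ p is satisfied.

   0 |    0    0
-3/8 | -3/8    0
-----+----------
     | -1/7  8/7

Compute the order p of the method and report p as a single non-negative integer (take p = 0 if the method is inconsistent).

b = (-1/7, 8/7)
c = (0, -3/8)
Σ b_i: (-1/7)·1 + 8/7·1 = 1 ✓
b·c: 8/7·(-3/8) = -3/7 ≠ 1/2 ⇒ order 1.

1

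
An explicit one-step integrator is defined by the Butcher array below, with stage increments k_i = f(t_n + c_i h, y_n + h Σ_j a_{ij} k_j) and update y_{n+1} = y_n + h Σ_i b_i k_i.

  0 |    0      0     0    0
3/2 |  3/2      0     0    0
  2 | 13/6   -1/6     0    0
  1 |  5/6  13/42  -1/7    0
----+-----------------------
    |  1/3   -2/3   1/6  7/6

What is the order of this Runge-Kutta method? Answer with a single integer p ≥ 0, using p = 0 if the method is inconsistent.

4

b = (1/3, -2/3, 1/6, 7/6)
c = (0, 3/2, 2, 1)
Ac = (0, 0, -1/4, 5/28)
Σ b_i: 1/3·1 + (-2/3)·1 + 1/6·1 + 7/6·1 = 1 ✓
b·c: (-2/3)·3/2 + 1/6·2 + 7/6·1 = 1/2 ✓
b·c²: (-2/3)·9/4 + 1/6·4 + 7/6·1 = 1/3 ✓
b·Ac: 1/6·(-1/4) + 7/6·5/28 = 1/6 ✓
b·c³: (-2/3)·27/8 + 1/6·8 + 7/6·1 = 1/4 ✓
b·(c∘Ac): 1/6·(-1/2) + 7/6·5/28 = 1/8 ✓
b·Ac²: 1/6·(-3/8) + 7/6·1/8 = 1/12 ✓
b·A²c: 7/6·1/28 = 1/24 ✓; 4 stages ⇒ order 4.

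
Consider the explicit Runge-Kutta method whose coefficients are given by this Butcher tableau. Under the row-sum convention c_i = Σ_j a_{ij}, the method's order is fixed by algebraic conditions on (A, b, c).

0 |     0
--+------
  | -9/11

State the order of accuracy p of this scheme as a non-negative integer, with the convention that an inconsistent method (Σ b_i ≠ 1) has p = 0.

b = (-9/11)
c = (0)
Σ b_i: (-9/11)·1 = -9/11 ≠ 1 ⇒ order 0.

0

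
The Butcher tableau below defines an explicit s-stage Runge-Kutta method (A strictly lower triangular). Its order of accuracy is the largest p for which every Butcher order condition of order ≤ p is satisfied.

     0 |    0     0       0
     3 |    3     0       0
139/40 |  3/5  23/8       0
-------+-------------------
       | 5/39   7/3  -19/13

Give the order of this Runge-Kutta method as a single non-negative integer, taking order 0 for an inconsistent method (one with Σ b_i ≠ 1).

b = (5/39, 7/3, -19/13)
c = (0, 3, 139/40)
Ac = (0, 0, 69/8)
Σ b_i: 5/39·1 + 7/3·1 + (-19/13)·1 = 1 ✓
b·c: 7/3·3 + (-19/13)·139/40 = 999/520 ≠ 1/2 ⇒ order 1.

1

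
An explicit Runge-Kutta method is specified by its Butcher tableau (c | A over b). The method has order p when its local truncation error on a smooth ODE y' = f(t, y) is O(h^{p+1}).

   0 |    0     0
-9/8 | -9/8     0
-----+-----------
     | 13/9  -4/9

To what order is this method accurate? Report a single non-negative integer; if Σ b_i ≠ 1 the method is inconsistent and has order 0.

2

b = (13/9, -4/9)
c = (0, -9/8)
Σ b_i: 13/9·1 + (-4/9)·1 = 1 ✓
b·c: (-4/9)·(-9/8) = 1/2 ✓; 2 stages ⇒ order 2.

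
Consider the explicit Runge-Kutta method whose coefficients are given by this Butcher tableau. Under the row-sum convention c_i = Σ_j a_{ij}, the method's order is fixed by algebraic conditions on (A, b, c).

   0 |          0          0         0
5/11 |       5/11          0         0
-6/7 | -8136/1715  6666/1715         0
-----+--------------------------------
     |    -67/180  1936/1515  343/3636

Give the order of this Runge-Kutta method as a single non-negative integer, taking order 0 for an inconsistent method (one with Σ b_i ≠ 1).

3

b = (-67/180, 1936/1515, 343/3636)
c = (0, 5/11, -6/7)
Ac = (0, 0, 606/343)
Σ b_i: (-67/180)·1 + 1936/1515·1 + 343/3636·1 = 1 ✓
b·c: 1936/1515·5/11 + 343/3636·(-6/7) = 1/2 ✓
b·c²: 1936/1515·25/121 + 343/3636·36/49 = 1/3 ✓
b·Ac: 343/3636·606/343 = 1/6 ✓; 3 stages ⇒ order 3.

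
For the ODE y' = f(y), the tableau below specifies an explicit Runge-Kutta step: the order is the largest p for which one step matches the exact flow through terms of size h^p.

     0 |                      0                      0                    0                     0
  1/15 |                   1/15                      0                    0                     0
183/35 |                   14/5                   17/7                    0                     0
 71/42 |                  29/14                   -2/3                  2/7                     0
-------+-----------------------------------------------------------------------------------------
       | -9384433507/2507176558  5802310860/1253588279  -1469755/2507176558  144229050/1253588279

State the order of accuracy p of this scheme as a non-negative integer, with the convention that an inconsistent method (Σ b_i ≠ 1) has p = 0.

3

b = (-9384433507/2507176558, 5802310860/1253588279, -1469755/2507176558, 144229050/1253588279)
c = (0, 1/15, 183/35, 71/42)
Ac = (0, 0, 17/105, 3196/2205)
Σ b_i: (-9384433507/2507176558)·1 + 5802310860/1253588279·1 + (-1469755/2507176558)·1 + 144229050/1253588279·1 = 1 ✓
b·c: 5802310860/1253588279·1/15 + (-1469755/2507176558)·183/35 + 144229050/1253588279·71/42 = 1/2 ✓
b·c²: 5802310860/1253588279·1/225 + (-1469755/2507176558)·33489/1225 + 144229050/1253588279·5041/1764 = 1/3 ✓
b·Ac: (-1469755/2507176558)·17/105 + 144229050/1253588279·3196/2205 = 1/6 ✓
b·c³: 5802310860/1253588279·1/3375 + (-1469755/2507176558)·6128487/42875 + 144229050/1253588279·357911/74088 = 3738619417663/7897606157700 ≠ 1/4 ⇒ order 3.
b·(c∘Ac): (-1469755/2507176558)·1037/1225 + 144229050/1253588279·113458/46305 = 4357778681/15485502270 ≠ 1/8
b·Ac²: (-1469755/2507176558)·17/1575 + 144229050/1253588279·361544/46305 = 709452794033/789760615770 ≠ 1/12
b·A²c: 144229050/1253588279·34/735 = 392460/73740487 ≠ 1/24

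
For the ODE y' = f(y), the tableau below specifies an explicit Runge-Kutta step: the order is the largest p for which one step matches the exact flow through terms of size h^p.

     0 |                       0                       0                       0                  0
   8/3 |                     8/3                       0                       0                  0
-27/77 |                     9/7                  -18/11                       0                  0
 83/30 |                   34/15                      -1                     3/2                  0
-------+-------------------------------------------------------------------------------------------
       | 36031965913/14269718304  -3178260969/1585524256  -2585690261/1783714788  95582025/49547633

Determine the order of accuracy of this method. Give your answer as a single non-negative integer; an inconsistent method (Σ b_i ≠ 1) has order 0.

3

b = (36031965913/14269718304, -3178260969/1585524256, -2585690261/1783714788, 95582025/49547633)
c = (0, 8/3, -27/77, 83/30)
Ac = (0, 0, -48/11, -1475/462)
Σ b_i: 36031965913/14269718304·1 + (-3178260969/1585524256)·1 + (-2585690261/1783714788)·1 + 95582025/49547633·1 = 1 ✓
b·c: (-3178260969/1585524256)·8/3 + (-2585690261/1783714788)·(-27/77) + 95582025/49547633·83/30 = 1/2 ✓
b·c²: (-3178260969/1585524256)·64/9 + (-2585690261/1783714788)·729/5929 + 95582025/49547633·6889/900 = 1/3 ✓
b·Ac: (-2585690261/1783714788)·(-48/11) + 95582025/49547633·(-1475/462) = 1/6 ✓
b·c³: (-3178260969/1585524256)·512/27 + (-2585690261/1783714788)·(-19683/456533) + 95582025/49547633·571787/27000 = 3987566727803/1373460386760 ≠ 1/4 ⇒ order 3.
b·(c∘Ac): (-2585690261/1783714788)·1296/847 + 95582025/49547633·(-24485/2772) = -3816691497/198190532 ≠ 1/8
b·Ac²: (-2585690261/1783714788)·(-128/11) + 95582025/49547633·(-739229/106722) = 240765798503/68673019338 ≠ 1/12
b·A²c: 95582025/49547633·(-72/11) = -625627800/49547633 ≠ 1/24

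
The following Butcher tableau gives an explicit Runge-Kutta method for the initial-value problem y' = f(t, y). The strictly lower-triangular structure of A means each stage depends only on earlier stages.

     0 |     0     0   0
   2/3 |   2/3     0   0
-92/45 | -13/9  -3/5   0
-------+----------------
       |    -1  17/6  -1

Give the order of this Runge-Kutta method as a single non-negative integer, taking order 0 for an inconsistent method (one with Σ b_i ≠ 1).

b = (-1, 17/6, -1)
c = (0, 2/3, -92/45)
Ac = (0, 0, -2/5)
Σ b_i: (-1)·1 + 17/6·1 + (-1)·1 = 5/6 ≠ 1 ⇒ order 0.

0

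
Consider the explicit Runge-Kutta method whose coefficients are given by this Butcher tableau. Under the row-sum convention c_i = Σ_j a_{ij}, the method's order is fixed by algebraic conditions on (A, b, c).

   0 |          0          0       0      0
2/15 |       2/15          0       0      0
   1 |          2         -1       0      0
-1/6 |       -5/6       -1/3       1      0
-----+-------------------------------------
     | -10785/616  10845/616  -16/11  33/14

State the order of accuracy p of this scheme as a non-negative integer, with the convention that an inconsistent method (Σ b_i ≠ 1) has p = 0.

2

b = (-10785/616, 10845/616, -16/11, 33/14)
c = (0, 2/15, 1, -1/6)
Ac = (0, 0, -2/15, 43/45)
Σ b_i: (-10785/616)·1 + 10845/616·1 + (-16/11)·1 + 33/14·1 = 1 ✓
b·c: 10845/616·2/15 + (-16/11)·1 + 33/14·(-1/6) = 1/2 ✓
b·c²: 10845/616·4/225 + (-16/11)·1 + 33/14·1/36 = -9943/9240 ≠ 1/3 ⇒ order 2.
b·Ac: (-16/11)·(-2/15) + 33/14·43/45 = 5651/2310 ≠ 1/6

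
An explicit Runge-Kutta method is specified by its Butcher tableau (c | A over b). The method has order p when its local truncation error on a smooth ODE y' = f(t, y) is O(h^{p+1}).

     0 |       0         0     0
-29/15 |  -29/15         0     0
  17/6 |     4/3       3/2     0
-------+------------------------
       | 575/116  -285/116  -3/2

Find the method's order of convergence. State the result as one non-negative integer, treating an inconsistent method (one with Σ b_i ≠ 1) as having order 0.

2

b = (575/116, -285/116, -3/2)
c = (0, -29/15, 17/6)
Ac = (0, 0, -29/10)
Σ b_i: 575/116·1 + (-285/116)·1 + (-3/2)·1 = 1 ✓
b·c: (-285/116)·(-29/15) + (-3/2)·17/6 = 1/2 ✓
b·c²: (-285/116)·841/225 + (-3/2)·289/36 = -849/40 ≠ 1/3 ⇒ order 2.
b·Ac: (-3/2)·(-29/10) = 87/20 ≠ 1/6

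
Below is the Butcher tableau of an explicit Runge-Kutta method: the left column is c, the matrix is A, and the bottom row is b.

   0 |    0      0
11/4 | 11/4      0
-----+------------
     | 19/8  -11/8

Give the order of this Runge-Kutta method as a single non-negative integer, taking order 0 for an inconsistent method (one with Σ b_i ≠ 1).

b = (19/8, -11/8)
c = (0, 11/4)
Σ b_i: 19/8·1 + (-11/8)·1 = 1 ✓
b·c: (-11/8)·11/4 = -121/32 ≠ 1/2 ⇒ order 1.

1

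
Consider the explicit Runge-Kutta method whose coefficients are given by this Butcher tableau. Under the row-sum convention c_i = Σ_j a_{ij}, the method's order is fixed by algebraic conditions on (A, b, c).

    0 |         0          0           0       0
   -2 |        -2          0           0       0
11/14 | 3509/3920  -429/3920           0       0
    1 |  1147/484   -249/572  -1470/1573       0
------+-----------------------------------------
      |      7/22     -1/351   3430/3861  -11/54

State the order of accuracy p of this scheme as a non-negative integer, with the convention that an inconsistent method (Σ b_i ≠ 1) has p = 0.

b = (7/22, -1/351, 3430/3861, -11/54)
c = (0, -2, 11/14, 1)
Ac = (0, 0, 429/1960, 3/22)
Σ b_i: 7/22·1 + (-1/351)·1 + 3430/3861·1 + (-11/54)·1 = 1 ✓
b·c: (-1/351)·(-2) + 3430/3861·11/14 + (-11/54)·1 = 1/2 ✓
b·c²: (-1/351)·4 + 3430/3861·121/196 + (-11/54)·1 = 1/3 ✓
b·Ac: 3430/3861·429/1960 + (-11/54)·3/22 = 1/6 ✓
b·c³: (-1/351)·(-8) + 3430/3861·1331/2744 + (-11/54)·1 = 1/4 ✓
b·(c∘Ac): 3430/3861·4719/27440 + (-11/54)·3/22 = 1/8 ✓
b·Ac²: 3430/3861·(-429/980) + (-11/54)·(-51/22) = 1/12 ✓
b·A²c: (-11/54)·(-9/44) = 1/24 ✓; 4 stages ⇒ order 4.

4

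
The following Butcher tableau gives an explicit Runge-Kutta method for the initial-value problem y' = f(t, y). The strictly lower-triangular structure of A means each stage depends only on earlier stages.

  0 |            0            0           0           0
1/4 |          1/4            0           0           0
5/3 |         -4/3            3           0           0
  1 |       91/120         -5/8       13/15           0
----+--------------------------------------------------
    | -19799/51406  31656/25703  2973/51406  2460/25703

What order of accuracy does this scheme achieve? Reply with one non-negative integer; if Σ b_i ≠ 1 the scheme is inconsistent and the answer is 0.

b = (-19799/51406, 31656/25703, 2973/51406, 2460/25703)
c = (0, 1/4, 5/3, 1)
Ac = (0, 0, 3/4, 371/288)
Σ b_i: (-19799/51406)·1 + 31656/25703·1 + 2973/51406·1 + 2460/25703·1 = 1 ✓
b·c: 31656/25703·1/4 + 2973/51406·5/3 + 2460/25703·1 = 1/2 ✓
b·c²: 31656/25703·1/16 + 2973/51406·25/9 + 2460/25703·1 = 1/3 ✓
b·Ac: 2973/51406·3/4 + 2460/25703·371/288 = 1/6 ✓
b·c³: 31656/25703·1/64 + 2973/51406·125/27 + 2460/25703·1 = 708233/1850616 ≠ 1/4 ⇒ order 3.
b·(c∘Ac): 2973/51406·5/4 + 2460/25703·371/288 = 60325/308436 ≠ 1/8
b·Ac²: 2973/51406·3/16 + 2460/25703·8185/3456 = 439549/1850616 ≠ 1/12
b·A²c: 2460/25703·13/20 = 1599/25703 ≠ 1/24

3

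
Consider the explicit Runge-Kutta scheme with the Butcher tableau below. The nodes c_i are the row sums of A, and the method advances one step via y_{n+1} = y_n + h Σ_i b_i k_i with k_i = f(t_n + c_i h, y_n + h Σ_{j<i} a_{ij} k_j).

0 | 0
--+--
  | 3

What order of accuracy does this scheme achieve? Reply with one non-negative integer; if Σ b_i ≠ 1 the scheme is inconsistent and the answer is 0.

0

b = (3)
c = (0)
Σ b_i: 3·1 = 3 ≠ 1 ⇒ order 0.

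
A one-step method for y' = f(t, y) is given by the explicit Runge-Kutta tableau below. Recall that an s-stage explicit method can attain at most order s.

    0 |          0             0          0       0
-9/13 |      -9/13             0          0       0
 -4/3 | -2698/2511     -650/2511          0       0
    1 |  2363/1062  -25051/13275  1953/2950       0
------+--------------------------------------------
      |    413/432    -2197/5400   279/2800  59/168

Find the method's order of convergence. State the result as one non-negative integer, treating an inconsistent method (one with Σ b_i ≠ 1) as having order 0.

b = (413/432, -2197/5400, 279/2800, 59/168)
c = (0, -9/13, -4/3, 1)
Ac = (0, 0, 50/279, 25/59)
Σ b_i: 413/432·1 + (-2197/5400)·1 + 279/2800·1 + 59/168·1 = 1 ✓
b·c: (-2197/5400)·(-9/13) + 279/2800·(-4/3) + 59/168·1 = 1/2 ✓
b·c²: (-2197/5400)·81/169 + 279/2800·16/9 + 59/168·1 = 1/3 ✓
b·Ac: 279/2800·50/279 + 59/168·25/59 = 1/6 ✓
b·c³: (-2197/5400)·(-729/2197) + 279/2800·(-64/27) + 59/168·1 = 1/4 ✓
b·(c∘Ac): 279/2800·(-200/837) + 59/168·25/59 = 1/8 ✓
b·Ac²: 279/2800·(-50/403) + 59/168·209/767 = 1/12 ✓
b·A²c: 59/168·7/59 = 1/24 ✓; 4 stages ⇒ order 4.

4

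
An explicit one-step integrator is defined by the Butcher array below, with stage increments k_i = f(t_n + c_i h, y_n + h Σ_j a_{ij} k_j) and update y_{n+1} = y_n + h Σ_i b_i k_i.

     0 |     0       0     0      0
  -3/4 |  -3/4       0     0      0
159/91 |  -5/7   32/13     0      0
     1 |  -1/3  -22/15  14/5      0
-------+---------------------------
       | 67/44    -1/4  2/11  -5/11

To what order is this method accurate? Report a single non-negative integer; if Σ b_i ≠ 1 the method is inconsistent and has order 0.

1

b = (67/44, -1/4, 2/11, -5/11)
c = (0, -3/4, 159/91, 1)
Ac = (0, 0, -24/13, 779/130)
Σ b_i: 67/44·1 + (-1/4)·1 + 2/11·1 + (-5/11)·1 = 1 ✓
b·c: (-1/4)·(-3/4) + 2/11·159/91 + (-5/11)·1 = 811/16016 ≠ 1/2 ⇒ order 1.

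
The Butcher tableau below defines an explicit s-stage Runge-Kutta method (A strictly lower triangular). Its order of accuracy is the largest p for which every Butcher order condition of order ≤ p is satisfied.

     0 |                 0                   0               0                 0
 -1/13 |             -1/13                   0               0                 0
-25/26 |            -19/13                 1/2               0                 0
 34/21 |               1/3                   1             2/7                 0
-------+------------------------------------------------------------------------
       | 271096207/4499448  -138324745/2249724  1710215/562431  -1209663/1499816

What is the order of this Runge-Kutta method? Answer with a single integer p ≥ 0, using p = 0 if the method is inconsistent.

b = (271096207/4499448, -138324745/2249724, 1710215/562431, -1209663/1499816)
c = (0, -1/13, -25/26, 34/21)
Ac = (0, 0, -1/26, -32/91)
Σ b_i: 271096207/4499448·1 + (-138324745/2249724)·1 + 1710215/562431·1 + (-1209663/1499816)·1 = 1 ✓
b·c: (-138324745/2249724)·(-1/13) + 1710215/562431·(-25/26) + (-1209663/1499816)·34/21 = 1/2 ✓
b·c²: (-138324745/2249724)·1/169 + 1710215/562431·625/676 + (-1209663/1499816)·1156/441 = 1/3 ✓
b·Ac: 1710215/562431·(-1/26) + (-1209663/1499816)·(-32/91) = 1/6 ✓
b·c³: (-138324745/2249724)·(-1/2197) + 1710215/562431·(-15625/17576) + (-1209663/1499816)·39304/9261 = -32459900383/5322846984 ≠ 1/4 ⇒ order 3.
b·(c∘Ac): 1710215/562431·25/676 + (-1209663/1499816)·(-1088/1911) = 16718603/29246412 ≠ 1/8
b·Ac²: 1710215/562431·1/338 + (-1209663/1499816)·639/2366 = -24430241/116985648 ≠ 1/12
b·A²c: (-1209663/1499816)·(-1/91) = 13293/1499816 ≠ 1/24

3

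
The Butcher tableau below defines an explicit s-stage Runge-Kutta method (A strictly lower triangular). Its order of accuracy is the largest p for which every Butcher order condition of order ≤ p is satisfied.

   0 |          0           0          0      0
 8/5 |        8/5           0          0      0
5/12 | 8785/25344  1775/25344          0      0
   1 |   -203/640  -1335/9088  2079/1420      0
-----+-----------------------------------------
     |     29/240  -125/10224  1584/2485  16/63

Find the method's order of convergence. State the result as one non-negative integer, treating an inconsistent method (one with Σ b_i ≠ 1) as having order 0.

b = (29/240, -125/10224, 1584/2485, 16/63)
c = (0, 8/5, 5/12, 1)
Ac = (0, 0, 355/3168, 3/8)
Σ b_i: 29/240·1 + (-125/10224)·1 + 1584/2485·1 + 16/63·1 = 1 ✓
b·c: (-125/10224)·8/5 + 1584/2485·5/12 + 16/63·1 = 1/2 ✓
b·c²: (-125/10224)·64/25 + 1584/2485·25/144 + 16/63·1 = 1/3 ✓
b·Ac: 1584/2485·355/3168 + 16/63·3/8 = 1/6 ✓
b·c³: (-125/10224)·512/125 + 1584/2485·125/1728 + 16/63·1 = 1/4 ✓
b·(c∘Ac): 1584/2485·1775/38016 + 16/63·3/8 = 1/8 ✓
b·Ac²: 1584/2485·71/396 + 16/63·(-39/320) = 1/12 ✓
b·A²c: 16/63·21/128 = 1/24 ✓; 4 stages ⇒ order 4.

4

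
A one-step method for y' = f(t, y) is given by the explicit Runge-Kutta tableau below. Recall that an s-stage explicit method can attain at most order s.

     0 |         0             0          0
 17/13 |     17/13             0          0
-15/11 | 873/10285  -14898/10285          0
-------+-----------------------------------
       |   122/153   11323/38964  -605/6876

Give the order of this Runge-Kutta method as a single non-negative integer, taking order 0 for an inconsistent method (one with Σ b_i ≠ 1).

3

b = (122/153, 11323/38964, -605/6876)
c = (0, 17/13, -15/11)
Ac = (0, 0, -1146/605)
Σ b_i: 122/153·1 + 11323/38964·1 + (-605/6876)·1 = 1 ✓
b·c: 11323/38964·17/13 + (-605/6876)·(-15/11) = 1/2 ✓
b·c²: 11323/38964·289/169 + (-605/6876)·225/121 = 1/3 ✓
b·Ac: (-605/6876)·(-1146/605) = 1/6 ✓; 3 stages ⇒ order 3.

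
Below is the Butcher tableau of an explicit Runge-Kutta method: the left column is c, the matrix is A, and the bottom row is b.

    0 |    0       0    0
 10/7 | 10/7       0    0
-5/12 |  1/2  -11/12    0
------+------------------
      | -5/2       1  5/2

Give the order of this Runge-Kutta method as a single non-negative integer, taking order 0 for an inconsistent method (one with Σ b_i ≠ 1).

1

b = (-5/2, 1, 5/2)
c = (0, 10/7, -5/12)
Ac = (0, 0, -55/42)
Σ b_i: (-5/2)·1 + 1·1 + 5/2·1 = 1 ✓
b·c: 1·10/7 + 5/2·(-5/12) = 65/168 ≠ 1/2 ⇒ order 1.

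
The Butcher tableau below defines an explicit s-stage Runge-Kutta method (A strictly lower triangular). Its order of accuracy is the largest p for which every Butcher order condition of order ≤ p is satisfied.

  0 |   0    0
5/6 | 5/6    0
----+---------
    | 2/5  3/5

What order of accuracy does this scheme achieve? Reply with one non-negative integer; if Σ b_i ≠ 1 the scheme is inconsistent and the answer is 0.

b = (2/5, 3/5)
c = (0, 5/6)
Σ b_i: 2/5·1 + 3/5·1 = 1 ✓
b·c: 3/5·5/6 = 1/2 ✓; 2 stages ⇒ order 2.

2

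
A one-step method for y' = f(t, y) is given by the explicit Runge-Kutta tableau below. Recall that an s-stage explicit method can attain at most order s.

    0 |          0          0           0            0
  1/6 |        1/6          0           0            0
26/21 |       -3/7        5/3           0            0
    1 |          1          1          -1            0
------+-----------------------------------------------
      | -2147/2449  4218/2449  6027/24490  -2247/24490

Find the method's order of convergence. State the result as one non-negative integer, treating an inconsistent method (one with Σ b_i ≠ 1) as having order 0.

3

b = (-2147/2449, 4218/2449, 6027/24490, -2247/24490)
c = (0, 1/6, 26/21, 1)
Ac = (0, 0, 5/18, -15/14)
Σ b_i: (-2147/2449)·1 + 4218/2449·1 + 6027/24490·1 + (-2247/24490)·1 = 1 ✓
b·c: 4218/2449·1/6 + 6027/24490·26/21 + (-2247/24490)·1 = 1/2 ✓
b·c²: 4218/2449·1/36 + 6027/24490·676/441 + (-2247/24490)·1 = 1/3 ✓
b·Ac: 6027/24490·5/18 + (-2247/24490)·(-15/14) = 1/6 ✓
b·c³: 4218/2449·1/216 + 6027/24490·17576/9261 + (-2247/24490)·1 = 236543/617148 ≠ 1/4 ⇒ order 3.
b·(c∘Ac): 6027/24490·65/189 + (-2247/24490)·(-15/14) = 16129/88164 ≠ 1/8
b·Ac²: 6027/24490·5/108 + (-2247/24490)·(-295/196) = 92257/617148 ≠ 1/12
b·A²c: (-2247/24490)·(-5/18) = 749/29388 ≠ 1/24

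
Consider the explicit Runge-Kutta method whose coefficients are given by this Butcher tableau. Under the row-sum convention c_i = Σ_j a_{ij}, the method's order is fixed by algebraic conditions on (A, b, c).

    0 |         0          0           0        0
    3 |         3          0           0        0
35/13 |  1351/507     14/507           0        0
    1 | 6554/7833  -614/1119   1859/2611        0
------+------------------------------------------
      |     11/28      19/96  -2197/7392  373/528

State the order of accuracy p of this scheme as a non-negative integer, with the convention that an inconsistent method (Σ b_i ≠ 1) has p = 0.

4

b = (11/28, 19/96, -2197/7392, 373/528)
c = (0, 3, 35/13, 1)
Ac = (0, 0, 14/169, 101/373)
Σ b_i: 11/28·1 + 19/96·1 + (-2197/7392)·1 + 373/528·1 = 1 ✓
b·c: 19/96·3 + (-2197/7392)·35/13 + 373/528·1 = 1/2 ✓
b·c²: 19/96·9 + (-2197/7392)·1225/169 + 373/528·1 = 1/3 ✓
b·Ac: (-2197/7392)·14/169 + 373/528·101/373 = 1/6 ✓
b·c³: 19/96·27 + (-2197/7392)·42875/2197 + 373/528·1 = 1/4 ✓
b·(c∘Ac): (-2197/7392)·490/2197 + 373/528·101/373 = 1/8 ✓
b·Ac²: (-2197/7392)·42/169 + 373/528·83/373 = 1/12 ✓
b·A²c: 373/528·22/373 = 1/24 ✓; 4 stages ⇒ order 4.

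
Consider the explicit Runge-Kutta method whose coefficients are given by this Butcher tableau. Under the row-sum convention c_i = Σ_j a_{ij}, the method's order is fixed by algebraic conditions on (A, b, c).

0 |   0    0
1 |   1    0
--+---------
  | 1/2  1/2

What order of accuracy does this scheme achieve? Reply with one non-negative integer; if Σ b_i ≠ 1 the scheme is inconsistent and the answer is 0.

b = (1/2, 1/2)
c = (0, 1)
Σ b_i: 1/2·1 + 1/2·1 = 1 ✓
b·c: 1/2·1 = 1/2 ✓; 2 stages ⇒ order 2.

2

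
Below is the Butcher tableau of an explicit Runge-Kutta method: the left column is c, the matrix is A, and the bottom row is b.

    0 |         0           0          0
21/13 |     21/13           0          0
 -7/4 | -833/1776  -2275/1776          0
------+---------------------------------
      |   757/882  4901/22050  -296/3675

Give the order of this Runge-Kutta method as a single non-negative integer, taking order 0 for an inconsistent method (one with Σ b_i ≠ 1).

3

b = (757/882, 4901/22050, -296/3675)
c = (0, 21/13, -7/4)
Ac = (0, 0, -1225/592)
Σ b_i: 757/882·1 + 4901/22050·1 + (-296/3675)·1 = 1 ✓
b·c: 4901/22050·21/13 + (-296/3675)·(-7/4) = 1/2 ✓
b·c²: 4901/22050·441/169 + (-296/3675)·49/16 = 1/3 ✓
b·Ac: (-296/3675)·(-1225/592) = 1/6 ✓; 3 stages ⇒ order 3.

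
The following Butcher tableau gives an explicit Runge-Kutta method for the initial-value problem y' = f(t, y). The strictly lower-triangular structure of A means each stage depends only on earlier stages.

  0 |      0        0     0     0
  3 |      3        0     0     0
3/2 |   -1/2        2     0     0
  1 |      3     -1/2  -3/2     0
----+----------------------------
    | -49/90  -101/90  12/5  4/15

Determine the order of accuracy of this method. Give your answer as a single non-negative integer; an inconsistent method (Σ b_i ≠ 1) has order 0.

2

b = (-49/90, -101/90, 12/5, 4/15)
c = (0, 3, 3/2, 1)
Ac = (0, 0, 6, -15/4)
Σ b_i: (-49/90)·1 + (-101/90)·1 + 12/5·1 + 4/15·1 = 1 ✓
b·c: (-101/90)·3 + 12/5·3/2 + 4/15·1 = 1/2 ✓
b·c²: (-101/90)·9 + 12/5·9/4 + 4/15·1 = -133/30 ≠ 1/3 ⇒ order 2.
b·Ac: 12/5·6 + 4/15·(-15/4) = 67/5 ≠ 1/6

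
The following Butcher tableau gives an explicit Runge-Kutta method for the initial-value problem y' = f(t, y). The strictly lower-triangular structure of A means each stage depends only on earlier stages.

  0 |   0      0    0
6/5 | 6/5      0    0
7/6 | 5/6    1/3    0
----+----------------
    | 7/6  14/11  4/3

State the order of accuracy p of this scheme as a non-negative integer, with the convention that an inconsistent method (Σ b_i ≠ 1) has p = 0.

0

b = (7/6, 14/11, 4/3)
c = (0, 6/5, 7/6)
Ac = (0, 0, 2/5)
Σ b_i: 7/6·1 + 14/11·1 + 4/3·1 = 83/22 ≠ 1 ⇒ order 0.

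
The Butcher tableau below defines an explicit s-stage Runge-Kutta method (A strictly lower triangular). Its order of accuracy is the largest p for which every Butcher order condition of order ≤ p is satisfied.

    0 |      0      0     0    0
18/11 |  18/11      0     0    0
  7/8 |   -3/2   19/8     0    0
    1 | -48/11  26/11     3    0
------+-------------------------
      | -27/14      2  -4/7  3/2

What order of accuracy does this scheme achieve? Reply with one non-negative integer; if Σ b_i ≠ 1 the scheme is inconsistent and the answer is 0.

b = (-27/14, 2, -4/7, 3/2)
c = (0, 18/11, 7/8, 1)
Ac = (0, 0, 171/44, 6285/968)
Σ b_i: (-27/14)·1 + 2·1 + (-4/7)·1 + 3/2·1 = 1 ✓
b·c: 2·18/11 + (-4/7)·7/8 + 3/2·1 = 47/11 ≠ 1/2 ⇒ order 1.

1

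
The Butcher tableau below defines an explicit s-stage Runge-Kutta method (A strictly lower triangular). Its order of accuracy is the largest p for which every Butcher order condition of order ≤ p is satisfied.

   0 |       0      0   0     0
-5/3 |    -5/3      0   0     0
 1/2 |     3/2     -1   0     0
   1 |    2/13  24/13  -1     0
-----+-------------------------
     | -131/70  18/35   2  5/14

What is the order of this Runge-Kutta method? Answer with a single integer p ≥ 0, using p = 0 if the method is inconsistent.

b = (-131/70, 18/35, 2, 5/14)
c = (0, -5/3, 1/2, 1)
Ac = (0, 0, 5/3, -93/26)
Σ b_i: (-131/70)·1 + 18/35·1 + 2·1 + 5/14·1 = 1 ✓
b·c: 18/35·(-5/3) + 2·1/2 + 5/14·1 = 1/2 ✓
b·c²: 18/35·25/9 + 2·1/4 + 5/14·1 = 16/7 ≠ 1/3 ⇒ order 2.
b·Ac: 2·5/3 + 5/14·(-93/26) = 2245/1092 ≠ 1/6

2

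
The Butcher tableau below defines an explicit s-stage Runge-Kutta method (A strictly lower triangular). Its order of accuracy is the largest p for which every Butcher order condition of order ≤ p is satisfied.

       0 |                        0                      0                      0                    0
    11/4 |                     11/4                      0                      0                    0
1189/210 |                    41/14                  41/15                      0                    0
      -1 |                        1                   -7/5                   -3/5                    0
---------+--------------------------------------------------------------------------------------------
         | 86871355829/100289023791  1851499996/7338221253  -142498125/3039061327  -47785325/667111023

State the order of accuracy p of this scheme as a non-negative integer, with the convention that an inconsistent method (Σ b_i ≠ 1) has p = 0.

b = (86871355829/100289023791, 1851499996/7338221253, -142498125/3039061327, -47785325/667111023)
c = (0, 11/4, 1189/210, -1)
Ac = (0, 0, 451/60, -5073/700)
Σ b_i: 86871355829/100289023791·1 + 1851499996/7338221253·1 + (-142498125/3039061327)·1 + (-47785325/667111023)·1 = 1 ✓
b·c: 1851499996/7338221253·11/4 + (-142498125/3039061327)·1189/210 + (-47785325/667111023)·(-1) = 1/2 ✓
b·c²: 1851499996/7338221253·121/16 + (-142498125/3039061327)·1413721/44100 + (-47785325/667111023)·1 = 1/3 ✓
b·Ac: (-142498125/3039061327)·451/60 + (-47785325/667111023)·(-5073/700) = 1/6 ✓
b·c³: 1851499996/7338221253·1331/64 + (-142498125/3039061327)·1680914269/9261000 + (-47785325/667111023)·(-1) = -26496720893/8301826064 ≠ 1/4 ⇒ order 3.
b·(c∘Ac): (-142498125/3039061327)·536239/12600 + (-47785325/667111023)·5073/700 = -4473453113/1778962728 ≠ 1/8
b·Ac²: (-142498125/3039061327)·4961/240 + (-47785325/667111023)·(-8767609/294000) = 81738208691/70046657415 ≠ 1/12
b·A²c: (-47785325/667111023)·(-451/100) = 862047263/2668444092 ≠ 1/24

3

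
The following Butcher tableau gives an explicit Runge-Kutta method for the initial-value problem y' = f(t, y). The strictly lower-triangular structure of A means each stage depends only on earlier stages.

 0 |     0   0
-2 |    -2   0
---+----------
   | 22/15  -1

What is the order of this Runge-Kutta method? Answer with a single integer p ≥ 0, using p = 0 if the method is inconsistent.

0

b = (22/15, -1)
c = (0, -2)
Σ b_i: 22/15·1 + (-1)·1 = 7/15 ≠ 1 ⇒ order 0.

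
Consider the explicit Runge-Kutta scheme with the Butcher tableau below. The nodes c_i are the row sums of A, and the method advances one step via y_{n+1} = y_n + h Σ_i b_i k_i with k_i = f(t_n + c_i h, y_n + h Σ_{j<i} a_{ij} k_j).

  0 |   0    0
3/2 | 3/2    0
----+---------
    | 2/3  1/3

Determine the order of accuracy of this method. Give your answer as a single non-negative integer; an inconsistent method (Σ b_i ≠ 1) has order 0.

b = (2/3, 1/3)
c = (0, 3/2)
Σ b_i: 2/3·1 + 1/3·1 = 1 ✓
b·c: 1/3·3/2 = 1/2 ✓; 2 stages ⇒ order 2.

2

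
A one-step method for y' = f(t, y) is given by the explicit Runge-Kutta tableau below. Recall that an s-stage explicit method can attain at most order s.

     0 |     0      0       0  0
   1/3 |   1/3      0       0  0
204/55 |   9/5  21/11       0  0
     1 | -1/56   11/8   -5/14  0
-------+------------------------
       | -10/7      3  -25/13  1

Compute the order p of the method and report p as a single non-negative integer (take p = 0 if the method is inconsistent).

b = (-10/7, 3, -25/13, 1)
c = (0, 1/3, 204/55, 1)
Ac = (0, 0, 7/11, -1601/1848)
Σ b_i: (-10/7)·1 + 3·1 + (-25/13)·1 + 1·1 = 59/91 ≠ 1 ⇒ order 0.

0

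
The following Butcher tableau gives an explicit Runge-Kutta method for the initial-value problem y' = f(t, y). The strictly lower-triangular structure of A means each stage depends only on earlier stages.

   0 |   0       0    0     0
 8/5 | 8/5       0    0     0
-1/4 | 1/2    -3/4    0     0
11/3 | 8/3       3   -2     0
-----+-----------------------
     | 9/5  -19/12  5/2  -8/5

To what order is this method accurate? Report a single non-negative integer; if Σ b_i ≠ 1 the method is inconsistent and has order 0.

0

b = (9/5, -19/12, 5/2, -8/5)
c = (0, 8/5, -1/4, 11/3)
Ac = (0, 0, -6/5, 53/10)
Σ b_i: 9/5·1 + (-19/12)·1 + 5/2·1 + (-8/5)·1 = 67/60 ≠ 1 ⇒ order 0.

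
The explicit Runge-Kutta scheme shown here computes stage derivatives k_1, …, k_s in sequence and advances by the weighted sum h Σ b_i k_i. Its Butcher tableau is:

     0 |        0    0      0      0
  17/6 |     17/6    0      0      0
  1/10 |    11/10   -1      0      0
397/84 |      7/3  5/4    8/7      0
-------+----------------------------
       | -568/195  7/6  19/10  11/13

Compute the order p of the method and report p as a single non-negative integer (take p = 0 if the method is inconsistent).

b = (-568/195, 7/6, 19/10, 11/13)
c = (0, 17/6, 1/10, 397/84)
Ac = (0, 0, -17/6, 3071/840)
Σ b_i: (-568/195)·1 + 7/6·1 + 19/10·1 + 11/13·1 = 1 ✓
b·c: 7/6·17/6 + 19/10·1/10 + 11/13·397/84 = 613811/81900 ≠ 1/2 ⇒ order 1.

1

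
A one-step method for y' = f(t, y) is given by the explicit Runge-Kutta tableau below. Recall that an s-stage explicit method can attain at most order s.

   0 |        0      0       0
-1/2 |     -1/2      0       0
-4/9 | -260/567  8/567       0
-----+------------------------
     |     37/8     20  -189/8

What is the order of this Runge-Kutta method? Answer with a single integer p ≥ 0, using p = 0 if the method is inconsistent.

3

b = (37/8, 20, -189/8)
c = (0, -1/2, -4/9)
Ac = (0, 0, -4/567)
Σ b_i: 37/8·1 + 20·1 + (-189/8)·1 = 1 ✓
b·c: 20·(-1/2) + (-189/8)·(-4/9) = 1/2 ✓
b·c²: 20·1/4 + (-189/8)·16/81 = 1/3 ✓
b·Ac: (-189/8)·(-4/567) = 1/6 ✓; 3 stages ⇒ order 3.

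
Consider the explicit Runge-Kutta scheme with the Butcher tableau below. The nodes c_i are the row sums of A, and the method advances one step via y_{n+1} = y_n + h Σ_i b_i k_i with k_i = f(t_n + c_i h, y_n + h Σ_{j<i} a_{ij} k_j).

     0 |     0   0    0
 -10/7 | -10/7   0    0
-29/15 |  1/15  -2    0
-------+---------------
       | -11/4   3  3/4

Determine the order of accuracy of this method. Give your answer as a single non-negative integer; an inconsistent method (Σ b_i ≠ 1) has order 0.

1

b = (-11/4, 3, 3/4)
c = (0, -10/7, -29/15)
Ac = (0, 0, 20/7)
Σ b_i: (-11/4)·1 + 3·1 + 3/4·1 = 1 ✓
b·c: 3·(-10/7) + 3/4·(-29/15) = -803/140 ≠ 1/2 ⇒ order 1.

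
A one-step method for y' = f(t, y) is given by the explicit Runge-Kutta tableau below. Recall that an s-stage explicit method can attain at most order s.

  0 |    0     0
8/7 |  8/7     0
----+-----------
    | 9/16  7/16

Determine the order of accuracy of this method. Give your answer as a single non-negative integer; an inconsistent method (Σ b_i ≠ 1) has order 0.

2

b = (9/16, 7/16)
c = (0, 8/7)
Σ b_i: 9/16·1 + 7/16·1 = 1 ✓
b·c: 7/16·8/7 = 1/2 ✓; 2 stages ⇒ order 2.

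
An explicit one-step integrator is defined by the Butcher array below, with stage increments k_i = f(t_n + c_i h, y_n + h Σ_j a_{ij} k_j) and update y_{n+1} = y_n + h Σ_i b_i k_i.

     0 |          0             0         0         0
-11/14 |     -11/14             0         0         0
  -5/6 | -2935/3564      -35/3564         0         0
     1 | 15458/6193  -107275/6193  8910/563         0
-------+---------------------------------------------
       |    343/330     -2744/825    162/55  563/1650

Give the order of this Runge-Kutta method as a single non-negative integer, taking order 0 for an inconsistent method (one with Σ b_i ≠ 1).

b = (343/330, -2744/825, 162/55, 563/1650)
c = (0, -11/14, -5/6, 1)
Ac = (0, 0, 5/648, 475/1126)
Σ b_i: 343/330·1 + (-2744/825)·1 + 162/55·1 + 563/1650·1 = 1 ✓
b·c: (-2744/825)·(-11/14) + 162/55·(-5/6) + 563/1650·1 = 1/2 ✓
b·c²: (-2744/825)·121/196 + 162/55·25/36 + 563/1650·1 = 1/3 ✓
b·Ac: 162/55·5/648 + 563/1650·475/1126 = 1/6 ✓
b·c³: (-2744/825)·(-1331/2744) + 162/55·(-125/216) + 563/1650·1 = 1/4 ✓
b·(c∘Ac): 162/55·(-25/3888) + 563/1650·475/1126 = 1/8 ✓
b·Ac²: 162/55·(-55/9072) + 563/1650·4675/15764 = 1/12 ✓
b·A²c: 563/1650·275/2252 = 1/24 ✓; 4 stages ⇒ order 4.

4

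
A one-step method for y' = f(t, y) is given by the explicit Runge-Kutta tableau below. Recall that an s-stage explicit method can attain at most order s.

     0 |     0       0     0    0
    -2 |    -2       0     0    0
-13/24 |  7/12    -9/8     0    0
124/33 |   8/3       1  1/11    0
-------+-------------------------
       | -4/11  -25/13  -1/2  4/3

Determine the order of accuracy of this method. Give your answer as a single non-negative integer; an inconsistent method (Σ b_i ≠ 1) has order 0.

b = (-4/11, -25/13, -1/2, 4/3)
c = (0, -2, -13/24, 124/33)
Ac = (0, 0, 9/4, -541/264)
Σ b_i: (-4/11)·1 + (-25/13)·1 + (-1/2)·1 + 4/3·1 = -1247/858 ≠ 1 ⇒ order 0.

0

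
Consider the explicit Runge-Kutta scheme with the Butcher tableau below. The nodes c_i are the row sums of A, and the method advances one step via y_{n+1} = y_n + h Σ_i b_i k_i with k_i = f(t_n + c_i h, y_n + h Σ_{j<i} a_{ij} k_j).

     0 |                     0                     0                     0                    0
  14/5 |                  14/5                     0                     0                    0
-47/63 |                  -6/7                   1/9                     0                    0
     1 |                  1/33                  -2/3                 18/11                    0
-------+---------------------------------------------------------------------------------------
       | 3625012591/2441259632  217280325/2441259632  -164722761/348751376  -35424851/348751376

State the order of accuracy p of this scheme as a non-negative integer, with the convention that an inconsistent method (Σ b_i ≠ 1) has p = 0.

b = (3625012591/2441259632, 217280325/2441259632, -164722761/348751376, -35424851/348751376)
c = (0, 14/5, -47/63, 1)
Ac = (0, 0, 14/45, -3566/1155)
Σ b_i: 3625012591/2441259632·1 + 217280325/2441259632·1 + (-164722761/348751376)·1 + (-35424851/348751376)·1 = 1 ✓
b·c: 217280325/2441259632·14/5 + (-164722761/348751376)·(-47/63) + (-35424851/348751376)·1 = 1/2 ✓
b·c²: 217280325/2441259632·196/25 + (-164722761/348751376)·2209/3969 + (-35424851/348751376)·1 = 1/3 ✓
b·Ac: (-164722761/348751376)·14/45 + (-35424851/348751376)·(-3566/1155) = 1/6 ✓
b·c³: 217280325/2441259632·2744/125 + (-164722761/348751376)·(-103823/250047) + (-35424851/348751376)·1 = 337535777927/164785025160 ≠ 1/4 ⇒ order 3.
b·(c∘Ac): (-164722761/348751376)·(-94/405) + (-35424851/348751376)·(-3566/1155) = 36901065/87187844 ≠ 1/8
b·Ac²: (-164722761/348751376)·196/225 + (-35424851/348751376)·(-523414/121275) = 1480378699/54928341720 ≠ 1/12
b·A²c: (-35424851/348751376)·28/55 = -22543087/435939220 ≠ 1/24

3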